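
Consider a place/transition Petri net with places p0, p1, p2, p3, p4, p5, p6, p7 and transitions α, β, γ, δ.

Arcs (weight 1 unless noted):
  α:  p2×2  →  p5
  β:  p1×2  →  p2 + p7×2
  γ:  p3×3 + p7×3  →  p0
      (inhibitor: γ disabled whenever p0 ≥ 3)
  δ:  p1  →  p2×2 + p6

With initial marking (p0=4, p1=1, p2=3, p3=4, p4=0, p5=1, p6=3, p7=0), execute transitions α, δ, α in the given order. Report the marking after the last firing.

step 1: fire α:  (p0=4, p1=1, p2=3, p3=4, p4=0, p5=1, p6=3, p7=0) → (p0=4, p1=1, p2=1, p3=4, p4=0, p5=2, p6=3, p7=0)
step 2: fire δ:  (p0=4, p1=1, p2=1, p3=4, p4=0, p5=2, p6=3, p7=0) → (p0=4, p1=0, p2=3, p3=4, p4=0, p5=2, p6=4, p7=0)
step 3: fire α:  (p0=4, p1=0, p2=3, p3=4, p4=0, p5=2, p6=4, p7=0) → (p0=4, p1=0, p2=1, p3=4, p4=0, p5=3, p6=4, p7=0)

(p0=4, p1=0, p2=1, p3=4, p4=0, p5=3, p6=4, p7=0)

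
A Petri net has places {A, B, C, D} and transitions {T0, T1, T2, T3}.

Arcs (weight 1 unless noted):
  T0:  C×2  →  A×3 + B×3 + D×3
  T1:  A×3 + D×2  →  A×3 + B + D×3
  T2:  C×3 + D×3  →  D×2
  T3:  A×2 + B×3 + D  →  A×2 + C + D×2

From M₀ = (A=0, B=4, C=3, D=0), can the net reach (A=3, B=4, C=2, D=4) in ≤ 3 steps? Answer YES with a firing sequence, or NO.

YES — reachable via ⟨T0, T3⟩ (2 firings)

step 1: fire T0:  (A=0, B=4, C=3, D=0) → (A=3, B=7, C=1, D=3)
step 2: fire T3:  (A=3, B=7, C=1, D=3) → (A=3, B=4, C=2, D=4)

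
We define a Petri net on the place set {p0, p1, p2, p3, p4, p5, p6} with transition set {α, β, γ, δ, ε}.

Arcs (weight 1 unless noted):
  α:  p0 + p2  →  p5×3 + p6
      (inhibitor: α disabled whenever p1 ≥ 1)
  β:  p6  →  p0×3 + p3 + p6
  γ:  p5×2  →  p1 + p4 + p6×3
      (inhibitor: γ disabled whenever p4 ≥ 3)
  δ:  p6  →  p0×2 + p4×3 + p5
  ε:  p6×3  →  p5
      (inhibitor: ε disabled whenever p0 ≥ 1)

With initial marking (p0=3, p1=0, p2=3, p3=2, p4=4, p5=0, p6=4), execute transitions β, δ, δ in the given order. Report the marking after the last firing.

step 1: fire β:  (p0=3, p1=0, p2=3, p3=2, p4=4, p5=0, p6=4) → (p0=6, p1=0, p2=3, p3=3, p4=4, p5=0, p6=4)
step 2: fire δ:  (p0=6, p1=0, p2=3, p3=3, p4=4, p5=0, p6=4) → (p0=8, p1=0, p2=3, p3=3, p4=7, p5=1, p6=3)
step 3: fire δ:  (p0=8, p1=0, p2=3, p3=3, p4=7, p5=1, p6=3) → (p0=10, p1=0, p2=3, p3=3, p4=10, p5=2, p6=2)

(p0=10, p1=0, p2=3, p3=3, p4=10, p5=2, p6=2)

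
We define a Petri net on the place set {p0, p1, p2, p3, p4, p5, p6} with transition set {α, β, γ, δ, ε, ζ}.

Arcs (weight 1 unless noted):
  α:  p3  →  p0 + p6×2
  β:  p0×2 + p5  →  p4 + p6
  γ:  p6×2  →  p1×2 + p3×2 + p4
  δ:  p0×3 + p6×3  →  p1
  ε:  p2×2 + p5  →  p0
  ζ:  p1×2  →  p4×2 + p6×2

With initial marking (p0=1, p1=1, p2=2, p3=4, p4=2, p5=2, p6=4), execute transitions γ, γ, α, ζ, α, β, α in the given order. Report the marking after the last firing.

(p0=2, p1=3, p2=2, p3=5, p4=7, p5=1, p6=9)

step 1: fire γ:  (p0=1, p1=1, p2=2, p3=4, p4=2, p5=2, p6=4) → (p0=1, p1=3, p2=2, p3=6, p4=3, p5=2, p6=2)
step 2: fire γ:  (p0=1, p1=3, p2=2, p3=6, p4=3, p5=2, p6=2) → (p0=1, p1=5, p2=2, p3=8, p4=4, p5=2, p6=0)
step 3: fire α:  (p0=1, p1=5, p2=2, p3=8, p4=4, p5=2, p6=0) → (p0=2, p1=5, p2=2, p3=7, p4=4, p5=2, p6=2)
step 4: fire ζ:  (p0=2, p1=5, p2=2, p3=7, p4=4, p5=2, p6=2) → (p0=2, p1=3, p2=2, p3=7, p4=6, p5=2, p6=4)
step 5: fire α:  (p0=2, p1=3, p2=2, p3=7, p4=6, p5=2, p6=4) → (p0=3, p1=3, p2=2, p3=6, p4=6, p5=2, p6=6)
step 6: fire β:  (p0=3, p1=3, p2=2, p3=6, p4=6, p5=2, p6=6) → (p0=1, p1=3, p2=2, p3=6, p4=7, p5=1, p6=7)
step 7: fire α:  (p0=1, p1=3, p2=2, p3=6, p4=7, p5=1, p6=7) → (p0=2, p1=3, p2=2, p3=5, p4=7, p5=1, p6=9)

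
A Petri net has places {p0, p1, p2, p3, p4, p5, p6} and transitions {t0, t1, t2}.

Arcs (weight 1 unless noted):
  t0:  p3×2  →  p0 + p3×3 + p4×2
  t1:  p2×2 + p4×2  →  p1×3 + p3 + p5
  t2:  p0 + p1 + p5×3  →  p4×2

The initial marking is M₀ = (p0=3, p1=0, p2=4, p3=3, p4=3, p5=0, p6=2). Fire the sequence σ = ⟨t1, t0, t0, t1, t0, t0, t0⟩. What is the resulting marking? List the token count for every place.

(p0=8, p1=6, p2=0, p3=10, p4=9, p5=2, p6=2)

step 1: fire t1:  (p0=3, p1=0, p2=4, p3=3, p4=3, p5=0, p6=2) → (p0=3, p1=3, p2=2, p3=4, p4=1, p5=1, p6=2)
step 2: fire t0:  (p0=3, p1=3, p2=2, p3=4, p4=1, p5=1, p6=2) → (p0=4, p1=3, p2=2, p3=5, p4=3, p5=1, p6=2)
step 3: fire t0:  (p0=4, p1=3, p2=2, p3=5, p4=3, p5=1, p6=2) → (p0=5, p1=3, p2=2, p3=6, p4=5, p5=1, p6=2)
step 4: fire t1:  (p0=5, p1=3, p2=2, p3=6, p4=5, p5=1, p6=2) → (p0=5, p1=6, p2=0, p3=7, p4=3, p5=2, p6=2)
step 5: fire t0:  (p0=5, p1=6, p2=0, p3=7, p4=3, p5=2, p6=2) → (p0=6, p1=6, p2=0, p3=8, p4=5, p5=2, p6=2)
step 6: fire t0:  (p0=6, p1=6, p2=0, p3=8, p4=5, p5=2, p6=2) → (p0=7, p1=6, p2=0, p3=9, p4=7, p5=2, p6=2)
step 7: fire t0:  (p0=7, p1=6, p2=0, p3=9, p4=7, p5=2, p6=2) → (p0=8, p1=6, p2=0, p3=10, p4=9, p5=2, p6=2)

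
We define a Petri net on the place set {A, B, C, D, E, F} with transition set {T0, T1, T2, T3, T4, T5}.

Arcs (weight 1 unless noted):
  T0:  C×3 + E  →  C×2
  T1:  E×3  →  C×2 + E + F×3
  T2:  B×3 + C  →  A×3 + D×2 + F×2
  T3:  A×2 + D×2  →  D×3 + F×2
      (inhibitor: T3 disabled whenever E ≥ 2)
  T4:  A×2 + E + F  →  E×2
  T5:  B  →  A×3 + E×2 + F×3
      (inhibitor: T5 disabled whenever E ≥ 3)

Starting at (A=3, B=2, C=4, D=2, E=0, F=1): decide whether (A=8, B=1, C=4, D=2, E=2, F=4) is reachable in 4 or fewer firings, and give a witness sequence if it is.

NO — not reachable within 4 firings

depth 0: 1 marking
depth 1: 3 markings reached so far
depth 2: 7 markings reached so far
depth 3: 17 markings reached so far
depth 4: 35 markings reached so far
target is not among the 35 markings reachable within 4 steps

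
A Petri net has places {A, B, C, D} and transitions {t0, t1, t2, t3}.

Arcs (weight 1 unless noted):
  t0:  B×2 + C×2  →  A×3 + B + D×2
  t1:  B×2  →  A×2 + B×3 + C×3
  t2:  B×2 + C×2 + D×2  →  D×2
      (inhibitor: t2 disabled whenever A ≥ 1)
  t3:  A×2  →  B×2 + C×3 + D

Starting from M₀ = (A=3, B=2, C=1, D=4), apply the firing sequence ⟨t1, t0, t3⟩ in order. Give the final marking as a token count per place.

(A=6, B=4, C=5, D=7)

step 1: fire t1:  (A=3, B=2, C=1, D=4) → (A=5, B=3, C=4, D=4)
step 2: fire t0:  (A=5, B=3, C=4, D=4) → (A=8, B=2, C=2, D=6)
step 3: fire t3:  (A=8, B=2, C=2, D=6) → (A=6, B=4, C=5, D=7)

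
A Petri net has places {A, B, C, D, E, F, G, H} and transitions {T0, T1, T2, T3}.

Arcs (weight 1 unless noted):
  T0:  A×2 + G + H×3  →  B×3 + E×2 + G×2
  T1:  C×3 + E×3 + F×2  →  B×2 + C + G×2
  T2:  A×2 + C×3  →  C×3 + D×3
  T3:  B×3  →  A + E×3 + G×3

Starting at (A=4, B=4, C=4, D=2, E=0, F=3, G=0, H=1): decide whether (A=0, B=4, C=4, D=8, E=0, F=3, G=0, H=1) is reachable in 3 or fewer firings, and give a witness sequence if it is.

YES — reachable via ⟨T2, T2⟩ (2 firings)

step 1: fire T2:  (A=4, B=4, C=4, D=2, E=0, F=3, G=0, H=1) → (A=2, B=4, C=4, D=5, E=0, F=3, G=0, H=1)
step 2: fire T2:  (A=2, B=4, C=4, D=5, E=0, F=3, G=0, H=1) → (A=0, B=4, C=4, D=8, E=0, F=3, G=0, H=1)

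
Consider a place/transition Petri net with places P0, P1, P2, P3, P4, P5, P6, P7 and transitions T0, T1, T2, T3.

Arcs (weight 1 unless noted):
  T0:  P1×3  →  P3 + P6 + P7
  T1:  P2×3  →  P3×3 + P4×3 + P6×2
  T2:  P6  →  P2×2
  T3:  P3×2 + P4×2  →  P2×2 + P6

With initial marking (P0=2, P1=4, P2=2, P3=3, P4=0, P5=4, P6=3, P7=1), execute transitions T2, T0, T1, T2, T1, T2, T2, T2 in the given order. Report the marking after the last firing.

step 1: fire T2:  (P0=2, P1=4, P2=2, P3=3, P4=0, P5=4, P6=3, P7=1) → (P0=2, P1=4, P2=4, P3=3, P4=0, P5=4, P6=2, P7=1)
step 2: fire T0:  (P0=2, P1=4, P2=4, P3=3, P4=0, P5=4, P6=2, P7=1) → (P0=2, P1=1, P2=4, P3=4, P4=0, P5=4, P6=3, P7=2)
step 3: fire T1:  (P0=2, P1=1, P2=4, P3=4, P4=0, P5=4, P6=3, P7=2) → (P0=2, P1=1, P2=1, P3=7, P4=3, P5=4, P6=5, P7=2)
step 4: fire T2:  (P0=2, P1=1, P2=1, P3=7, P4=3, P5=4, P6=5, P7=2) → (P0=2, P1=1, P2=3, P3=7, P4=3, P5=4, P6=4, P7=2)
step 5: fire T1:  (P0=2, P1=1, P2=3, P3=7, P4=3, P5=4, P6=4, P7=2) → (P0=2, P1=1, P2=0, P3=10, P4=6, P5=4, P6=6, P7=2)
step 6: fire T2:  (P0=2, P1=1, P2=0, P3=10, P4=6, P5=4, P6=6, P7=2) → (P0=2, P1=1, P2=2, P3=10, P4=6, P5=4, P6=5, P7=2)
step 7: fire T2:  (P0=2, P1=1, P2=2, P3=10, P4=6, P5=4, P6=5, P7=2) → (P0=2, P1=1, P2=4, P3=10, P4=6, P5=4, P6=4, P7=2)
step 8: fire T2:  (P0=2, P1=1, P2=4, P3=10, P4=6, P5=4, P6=4, P7=2) → (P0=2, P1=1, P2=6, P3=10, P4=6, P5=4, P6=3, P7=2)

(P0=2, P1=1, P2=6, P3=10, P4=6, P5=4, P6=3, P7=2)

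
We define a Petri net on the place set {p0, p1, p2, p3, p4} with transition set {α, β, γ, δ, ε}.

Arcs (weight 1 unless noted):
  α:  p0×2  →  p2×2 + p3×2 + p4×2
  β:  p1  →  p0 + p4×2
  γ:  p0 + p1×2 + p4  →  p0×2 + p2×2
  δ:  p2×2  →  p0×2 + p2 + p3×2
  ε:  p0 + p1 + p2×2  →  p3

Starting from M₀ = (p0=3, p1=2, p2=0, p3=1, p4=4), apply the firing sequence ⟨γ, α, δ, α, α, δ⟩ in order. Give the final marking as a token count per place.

(p0=2, p1=0, p2=6, p3=11, p4=9)

step 1: fire γ:  (p0=3, p1=2, p2=0, p3=1, p4=4) → (p0=4, p1=0, p2=2, p3=1, p4=3)
step 2: fire α:  (p0=4, p1=0, p2=2, p3=1, p4=3) → (p0=2, p1=0, p2=4, p3=3, p4=5)
step 3: fire δ:  (p0=2, p1=0, p2=4, p3=3, p4=5) → (p0=4, p1=0, p2=3, p3=5, p4=5)
step 4: fire α:  (p0=4, p1=0, p2=3, p3=5, p4=5) → (p0=2, p1=0, p2=5, p3=7, p4=7)
step 5: fire α:  (p0=2, p1=0, p2=5, p3=7, p4=7) → (p0=0, p1=0, p2=7, p3=9, p4=9)
step 6: fire δ:  (p0=0, p1=0, p2=7, p3=9, p4=9) → (p0=2, p1=0, p2=6, p3=11, p4=9)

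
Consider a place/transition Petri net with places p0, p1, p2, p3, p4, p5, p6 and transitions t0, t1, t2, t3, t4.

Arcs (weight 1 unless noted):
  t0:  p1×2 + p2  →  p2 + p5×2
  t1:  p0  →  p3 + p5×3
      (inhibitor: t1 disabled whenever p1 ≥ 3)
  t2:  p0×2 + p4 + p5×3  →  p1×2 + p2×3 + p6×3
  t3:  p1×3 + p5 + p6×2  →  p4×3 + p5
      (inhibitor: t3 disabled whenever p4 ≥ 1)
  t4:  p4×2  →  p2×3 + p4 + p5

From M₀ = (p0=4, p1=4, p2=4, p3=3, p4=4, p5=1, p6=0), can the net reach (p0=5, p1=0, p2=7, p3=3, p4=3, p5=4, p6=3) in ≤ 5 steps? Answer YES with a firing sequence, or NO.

NO — not reachable within 5 firings

depth 0: 1 marking
depth 1: 3 markings reached so far
depth 2: 8 markings reached so far
depth 3: 18 markings reached so far
depth 4: 32 markings reached so far
depth 5: 51 markings reached so far
target is not among the 51 markings reachable within 5 steps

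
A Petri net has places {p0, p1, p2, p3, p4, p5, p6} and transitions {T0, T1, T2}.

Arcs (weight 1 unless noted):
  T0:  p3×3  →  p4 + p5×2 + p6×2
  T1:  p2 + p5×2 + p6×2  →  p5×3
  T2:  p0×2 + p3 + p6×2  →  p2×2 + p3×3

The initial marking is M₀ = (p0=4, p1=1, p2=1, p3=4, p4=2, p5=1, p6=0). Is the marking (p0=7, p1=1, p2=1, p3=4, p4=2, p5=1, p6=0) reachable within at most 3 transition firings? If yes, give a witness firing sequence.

NO — not reachable within 3 firings

depth 0: 1 marking
depth 1: 2 markings reached so far
depth 2: 4 markings reached so far
depth 3: 5 markings reached so far
target is not among the 5 markings reachable within 3 steps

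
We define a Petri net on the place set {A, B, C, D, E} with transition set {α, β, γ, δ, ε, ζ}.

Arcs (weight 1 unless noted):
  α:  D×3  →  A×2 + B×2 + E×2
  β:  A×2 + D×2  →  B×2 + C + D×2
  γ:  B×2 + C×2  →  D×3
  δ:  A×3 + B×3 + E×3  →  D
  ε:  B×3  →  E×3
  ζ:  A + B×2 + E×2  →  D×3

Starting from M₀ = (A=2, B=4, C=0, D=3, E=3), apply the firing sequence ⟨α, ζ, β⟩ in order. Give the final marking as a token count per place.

(A=1, B=6, C=1, D=3, E=3)

step 1: fire α:  (A=2, B=4, C=0, D=3, E=3) → (A=4, B=6, C=0, D=0, E=5)
step 2: fire ζ:  (A=4, B=6, C=0, D=0, E=5) → (A=3, B=4, C=0, D=3, E=3)
step 3: fire β:  (A=3, B=4, C=0, D=3, E=3) → (A=1, B=6, C=1, D=3, E=3)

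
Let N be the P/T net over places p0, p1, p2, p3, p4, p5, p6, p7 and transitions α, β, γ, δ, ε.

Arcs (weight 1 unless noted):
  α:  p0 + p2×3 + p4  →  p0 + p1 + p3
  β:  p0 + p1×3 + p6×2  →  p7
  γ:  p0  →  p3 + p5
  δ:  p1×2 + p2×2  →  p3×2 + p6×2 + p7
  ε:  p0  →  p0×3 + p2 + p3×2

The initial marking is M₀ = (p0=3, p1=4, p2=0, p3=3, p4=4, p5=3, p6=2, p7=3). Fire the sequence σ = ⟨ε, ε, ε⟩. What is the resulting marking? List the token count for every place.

(p0=9, p1=4, p2=3, p3=9, p4=4, p5=3, p6=2, p7=3)

step 1: fire ε:  (p0=3, p1=4, p2=0, p3=3, p4=4, p5=3, p6=2, p7=3) → (p0=5, p1=4, p2=1, p3=5, p4=4, p5=3, p6=2, p7=3)
step 2: fire ε:  (p0=5, p1=4, p2=1, p3=5, p4=4, p5=3, p6=2, p7=3) → (p0=7, p1=4, p2=2, p3=7, p4=4, p5=3, p6=2, p7=3)
step 3: fire ε:  (p0=7, p1=4, p2=2, p3=7, p4=4, p5=3, p6=2, p7=3) → (p0=9, p1=4, p2=3, p3=9, p4=4, p5=3, p6=2, p7=3)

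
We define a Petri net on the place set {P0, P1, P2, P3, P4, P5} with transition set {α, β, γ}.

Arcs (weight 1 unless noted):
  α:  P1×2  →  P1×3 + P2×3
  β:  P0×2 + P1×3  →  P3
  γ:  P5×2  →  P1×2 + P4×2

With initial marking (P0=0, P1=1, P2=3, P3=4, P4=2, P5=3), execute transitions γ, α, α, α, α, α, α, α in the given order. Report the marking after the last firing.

(P0=0, P1=10, P2=24, P3=4, P4=4, P5=1)

step 1: fire γ:  (P0=0, P1=1, P2=3, P3=4, P4=2, P5=3) → (P0=0, P1=3, P2=3, P3=4, P4=4, P5=1)
step 2: fire α:  (P0=0, P1=3, P2=3, P3=4, P4=4, P5=1) → (P0=0, P1=4, P2=6, P3=4, P4=4, P5=1)
step 3: fire α:  (P0=0, P1=4, P2=6, P3=4, P4=4, P5=1) → (P0=0, P1=5, P2=9, P3=4, P4=4, P5=1)
step 4: fire α:  (P0=0, P1=5, P2=9, P3=4, P4=4, P5=1) → (P0=0, P1=6, P2=12, P3=4, P4=4, P5=1)
step 5: fire α:  (P0=0, P1=6, P2=12, P3=4, P4=4, P5=1) → (P0=0, P1=7, P2=15, P3=4, P4=4, P5=1)
step 6: fire α:  (P0=0, P1=7, P2=15, P3=4, P4=4, P5=1) → (P0=0, P1=8, P2=18, P3=4, P4=4, P5=1)
step 7: fire α:  (P0=0, P1=8, P2=18, P3=4, P4=4, P5=1) → (P0=0, P1=9, P2=21, P3=4, P4=4, P5=1)
step 8: fire α:  (P0=0, P1=9, P2=21, P3=4, P4=4, P5=1) → (P0=0, P1=10, P2=24, P3=4, P4=4, P5=1)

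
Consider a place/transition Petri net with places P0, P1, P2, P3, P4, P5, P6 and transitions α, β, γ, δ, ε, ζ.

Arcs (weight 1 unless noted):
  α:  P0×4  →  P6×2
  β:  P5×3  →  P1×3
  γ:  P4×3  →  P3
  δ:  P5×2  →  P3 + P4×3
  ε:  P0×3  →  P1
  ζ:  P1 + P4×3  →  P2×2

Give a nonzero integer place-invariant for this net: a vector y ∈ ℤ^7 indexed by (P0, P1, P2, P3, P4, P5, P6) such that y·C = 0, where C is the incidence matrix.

y = (P0:1, P1:3, P2:3, P3:3, P4:1, P5:3, P6:2)

Incidence matrix C (rows=places, cols=transitions):
        α    β    γ    δ    ε    ζ
   P0  -4    0    0    0   -3    0
   P1   0    3    0    0    1   -1
   P2   0    0    0    0    0    2
   P3   0    0    1    1    0    0
   P4   0    0   -3    3    0   -3
   P5   0   -3    0   -2    0    0
   P6   2    0    0    0    0    0

Candidate y = [1, 3, 3, 3, 1, 3, 2]; check y·C column-wise:
  col α: 1·-4 + 3·0 + 3·0 + 3·0 + 1·0 + 3·0 + 2·2 = 0
  col β: 1·0 + 3·3 + 3·0 + 3·0 + 1·0 + 3·-3 + 2·0 = 0
  col γ: 1·0 + 3·0 + 3·0 + 3·1 + 1·-3 + 3·0 + 2·0 = 0
  col δ: 1·0 + 3·0 + 3·0 + 3·1 + 1·3 + 3·-2 + 2·0 = 0
  col ε: 1·-3 + 3·1 + 3·0 + 3·0 + 1·0 + 3·0 + 2·0 = 0
  col ζ: 1·0 + 3·-1 + 3·2 + 3·0 + 1·-3 + 3·0 + 2·0 = 0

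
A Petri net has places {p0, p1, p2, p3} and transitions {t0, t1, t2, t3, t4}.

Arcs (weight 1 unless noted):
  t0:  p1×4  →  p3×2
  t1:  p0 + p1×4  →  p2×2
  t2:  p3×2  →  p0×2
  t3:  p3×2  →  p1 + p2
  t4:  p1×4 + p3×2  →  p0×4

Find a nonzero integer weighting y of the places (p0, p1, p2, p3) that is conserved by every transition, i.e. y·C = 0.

Incidence matrix C (rows=places, cols=transitions):
       t0   t1   t2   t3   t4
   p0   0   -1    2    0    4
   p1  -4   -4    0    1   -4
   p2   0    2    0    1    0
   p3   2    0   -2   -2   -2

Candidate y = [2, 1, 3, 2]; check y·C column-wise:
  col t0: 2·0 + 1·-4 + 3·0 + 2·2 = 0
  col t1: 2·-1 + 1·-4 + 3·2 + 2·0 = 0
  col t2: 2·2 + 1·0 + 3·0 + 2·-2 = 0
  col t3: 2·0 + 1·1 + 3·1 + 2·-2 = 0
  col t4: 2·4 + 1·-4 + 3·0 + 2·-2 = 0

y = (p0:2, p1:1, p2:3, p3:2)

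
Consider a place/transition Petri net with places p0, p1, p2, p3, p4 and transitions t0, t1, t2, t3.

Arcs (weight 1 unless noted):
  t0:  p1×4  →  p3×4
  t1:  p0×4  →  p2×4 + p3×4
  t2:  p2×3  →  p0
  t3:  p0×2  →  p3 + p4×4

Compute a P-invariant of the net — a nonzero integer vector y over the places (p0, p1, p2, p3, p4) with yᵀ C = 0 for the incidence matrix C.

y = (p0:3, p1:2, p2:1, p3:2, p4:1)

Incidence matrix C (rows=places, cols=transitions):
       t0   t1   t2   t3
   p0   0   -4    1   -2
   p1  -4    0    0    0
   p2   0    4   -3    0
   p3   4    4    0    1
   p4   0    0    0    4

Candidate y = [3, 2, 1, 2, 1]; check y·C column-wise:
  col t0: 3·0 + 2·-4 + 1·0 + 2·4 + 1·0 = 0
  col t1: 3·-4 + 2·0 + 1·4 + 2·4 + 1·0 = 0
  col t2: 3·1 + 2·0 + 1·-3 + 2·0 + 1·0 = 0
  col t3: 3·-2 + 2·0 + 1·0 + 2·1 + 1·4 = 0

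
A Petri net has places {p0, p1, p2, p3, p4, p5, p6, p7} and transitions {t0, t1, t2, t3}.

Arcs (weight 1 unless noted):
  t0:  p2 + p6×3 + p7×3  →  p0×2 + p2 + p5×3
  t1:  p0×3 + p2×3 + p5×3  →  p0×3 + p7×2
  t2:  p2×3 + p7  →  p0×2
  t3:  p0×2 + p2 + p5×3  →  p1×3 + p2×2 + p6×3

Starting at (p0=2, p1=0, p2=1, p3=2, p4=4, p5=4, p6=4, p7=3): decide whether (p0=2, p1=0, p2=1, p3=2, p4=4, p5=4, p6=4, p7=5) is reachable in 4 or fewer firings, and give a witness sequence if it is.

NO — not reachable within 4 firings

depth 0: 1 marking
depth 1: 3 markings reached so far
depth 2: 4 markings reached so far
depth 3: 5 markings reached so far
depth 4: 5 markings reached so far
(frontier empty at depth 4; search complete)
target is not among the 5 markings reachable within 4 steps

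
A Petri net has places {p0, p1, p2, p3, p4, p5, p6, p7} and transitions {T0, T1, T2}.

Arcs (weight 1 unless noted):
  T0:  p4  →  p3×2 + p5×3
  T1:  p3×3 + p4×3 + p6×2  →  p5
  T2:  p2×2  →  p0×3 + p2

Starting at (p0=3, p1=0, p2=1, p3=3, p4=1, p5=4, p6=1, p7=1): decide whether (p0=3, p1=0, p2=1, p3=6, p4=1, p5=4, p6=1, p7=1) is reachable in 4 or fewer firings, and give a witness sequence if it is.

depth 0: 1 marking
depth 1: 2 markings reached so far
depth 2: 2 markings reached so far
(frontier empty at depth 2; search complete)
target is not among the 2 markings reachable within 4 steps

NO — not reachable within 4 firings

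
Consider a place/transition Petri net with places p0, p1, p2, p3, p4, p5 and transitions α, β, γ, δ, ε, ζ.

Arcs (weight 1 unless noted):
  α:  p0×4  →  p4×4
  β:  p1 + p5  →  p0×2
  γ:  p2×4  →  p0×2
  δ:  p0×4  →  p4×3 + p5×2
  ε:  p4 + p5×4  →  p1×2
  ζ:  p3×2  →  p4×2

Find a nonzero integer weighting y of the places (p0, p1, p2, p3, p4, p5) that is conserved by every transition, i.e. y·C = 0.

y = (p0:2, p1:3, p2:1, p3:2, p4:2, p5:1)

Incidence matrix C (rows=places, cols=transitions):
        α    β    γ    δ    ε    ζ
   p0  -4    2    2   -4    0    0
   p1   0   -1    0    0    2    0
   p2   0    0   -4    0    0    0
   p3   0    0    0    0    0   -2
   p4   4    0    0    3   -1    2
   p5   0   -1    0    2   -4    0

Candidate y = [2, 3, 1, 2, 2, 1]; check y·C column-wise:
  col α: 2·-4 + 3·0 + 1·0 + 2·0 + 2·4 + 1·0 = 0
  col β: 2·2 + 3·-1 + 1·0 + 2·0 + 2·0 + 1·-1 = 0
  col γ: 2·2 + 3·0 + 1·-4 + 2·0 + 2·0 + 1·0 = 0
  col δ: 2·-4 + 3·0 + 1·0 + 2·0 + 2·3 + 1·2 = 0
  col ε: 2·0 + 3·2 + 1·0 + 2·0 + 2·-1 + 1·-4 = 0
  col ζ: 2·0 + 3·0 + 1·0 + 2·-2 + 2·2 + 1·0 = 0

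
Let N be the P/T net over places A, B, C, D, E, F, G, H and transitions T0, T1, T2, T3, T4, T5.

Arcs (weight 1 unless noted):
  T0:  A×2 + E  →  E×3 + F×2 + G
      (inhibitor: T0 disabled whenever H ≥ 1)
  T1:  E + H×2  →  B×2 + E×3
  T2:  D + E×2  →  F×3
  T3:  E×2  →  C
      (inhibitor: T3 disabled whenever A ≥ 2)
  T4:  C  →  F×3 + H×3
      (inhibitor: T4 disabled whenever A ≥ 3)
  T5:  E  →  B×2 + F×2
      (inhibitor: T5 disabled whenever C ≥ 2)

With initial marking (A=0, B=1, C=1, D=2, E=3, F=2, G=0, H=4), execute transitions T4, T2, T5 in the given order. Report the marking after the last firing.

(A=0, B=3, C=0, D=1, E=0, F=10, G=0, H=7)

step 1: fire T4:  (A=0, B=1, C=1, D=2, E=3, F=2, G=0, H=4) → (A=0, B=1, C=0, D=2, E=3, F=5, G=0, H=7)
step 2: fire T2:  (A=0, B=1, C=0, D=2, E=3, F=5, G=0, H=7) → (A=0, B=1, C=0, D=1, E=1, F=8, G=0, H=7)
step 3: fire T5:  (A=0, B=1, C=0, D=1, E=1, F=8, G=0, H=7) → (A=0, B=3, C=0, D=1, E=0, F=10, G=0, H=7)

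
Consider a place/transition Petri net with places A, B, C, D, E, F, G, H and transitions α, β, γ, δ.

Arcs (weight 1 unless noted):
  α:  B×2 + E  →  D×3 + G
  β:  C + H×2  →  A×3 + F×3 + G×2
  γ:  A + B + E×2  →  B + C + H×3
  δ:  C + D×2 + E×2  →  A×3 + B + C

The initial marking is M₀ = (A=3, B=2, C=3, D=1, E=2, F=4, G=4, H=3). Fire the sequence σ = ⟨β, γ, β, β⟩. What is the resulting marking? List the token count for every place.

(A=11, B=2, C=1, D=1, E=0, F=13, G=10, H=0)

step 1: fire β:  (A=3, B=2, C=3, D=1, E=2, F=4, G=4, H=3) → (A=6, B=2, C=2, D=1, E=2, F=7, G=6, H=1)
step 2: fire γ:  (A=6, B=2, C=2, D=1, E=2, F=7, G=6, H=1) → (A=5, B=2, C=3, D=1, E=0, F=7, G=6, H=4)
step 3: fire β:  (A=5, B=2, C=3, D=1, E=0, F=7, G=6, H=4) → (A=8, B=2, C=2, D=1, E=0, F=10, G=8, H=2)
step 4: fire β:  (A=8, B=2, C=2, D=1, E=0, F=10, G=8, H=2) → (A=11, B=2, C=1, D=1, E=0, F=13, G=10, H=0)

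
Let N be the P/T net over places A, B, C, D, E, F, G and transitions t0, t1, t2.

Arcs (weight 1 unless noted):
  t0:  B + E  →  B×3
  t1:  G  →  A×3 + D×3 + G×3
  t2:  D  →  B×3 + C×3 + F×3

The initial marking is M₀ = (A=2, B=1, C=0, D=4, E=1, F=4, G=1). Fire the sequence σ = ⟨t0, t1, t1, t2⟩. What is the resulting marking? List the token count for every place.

(A=8, B=6, C=3, D=9, E=0, F=7, G=5)

step 1: fire t0:  (A=2, B=1, C=0, D=4, E=1, F=4, G=1) → (A=2, B=3, C=0, D=4, E=0, F=4, G=1)
step 2: fire t1:  (A=2, B=3, C=0, D=4, E=0, F=4, G=1) → (A=5, B=3, C=0, D=7, E=0, F=4, G=3)
step 3: fire t1:  (A=5, B=3, C=0, D=7, E=0, F=4, G=3) → (A=8, B=3, C=0, D=10, E=0, F=4, G=5)
step 4: fire t2:  (A=8, B=3, C=0, D=10, E=0, F=4, G=5) → (A=8, B=6, C=3, D=9, E=0, F=7, G=5)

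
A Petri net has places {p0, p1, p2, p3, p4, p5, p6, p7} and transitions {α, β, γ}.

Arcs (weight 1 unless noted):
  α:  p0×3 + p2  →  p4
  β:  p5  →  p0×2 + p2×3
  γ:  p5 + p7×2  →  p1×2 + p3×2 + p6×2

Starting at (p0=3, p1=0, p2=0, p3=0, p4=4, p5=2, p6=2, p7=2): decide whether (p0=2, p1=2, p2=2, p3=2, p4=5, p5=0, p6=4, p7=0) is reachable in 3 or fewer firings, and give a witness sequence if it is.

YES — reachable via ⟨β, α, γ⟩ (3 firings)

step 1: fire β:  (p0=3, p1=0, p2=0, p3=0, p4=4, p5=2, p6=2, p7=2) → (p0=5, p1=0, p2=3, p3=0, p4=4, p5=1, p6=2, p7=2)
step 2: fire α:  (p0=5, p1=0, p2=3, p3=0, p4=4, p5=1, p6=2, p7=2) → (p0=2, p1=0, p2=2, p3=0, p4=5, p5=1, p6=2, p7=2)
step 3: fire γ:  (p0=2, p1=0, p2=2, p3=0, p4=5, p5=1, p6=2, p7=2) → (p0=2, p1=2, p2=2, p3=2, p4=5, p5=0, p6=4, p7=0)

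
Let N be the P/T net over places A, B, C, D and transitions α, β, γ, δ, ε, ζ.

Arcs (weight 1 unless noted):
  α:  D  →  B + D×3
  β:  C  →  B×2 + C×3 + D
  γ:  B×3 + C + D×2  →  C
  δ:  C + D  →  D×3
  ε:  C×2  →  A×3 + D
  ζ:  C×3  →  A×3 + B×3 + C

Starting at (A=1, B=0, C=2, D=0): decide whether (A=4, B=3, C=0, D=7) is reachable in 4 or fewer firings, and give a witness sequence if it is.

step 1: fire ε:  (A=1, B=0, C=2, D=0) → (A=4, B=0, C=0, D=1)
step 2: fire α:  (A=4, B=0, C=0, D=1) → (A=4, B=1, C=0, D=3)
step 3: fire α:  (A=4, B=1, C=0, D=3) → (A=4, B=2, C=0, D=5)
step 4: fire α:  (A=4, B=2, C=0, D=5) → (A=4, B=3, C=0, D=7)

YES — reachable via ⟨ε, α, α, α⟩ (4 firings)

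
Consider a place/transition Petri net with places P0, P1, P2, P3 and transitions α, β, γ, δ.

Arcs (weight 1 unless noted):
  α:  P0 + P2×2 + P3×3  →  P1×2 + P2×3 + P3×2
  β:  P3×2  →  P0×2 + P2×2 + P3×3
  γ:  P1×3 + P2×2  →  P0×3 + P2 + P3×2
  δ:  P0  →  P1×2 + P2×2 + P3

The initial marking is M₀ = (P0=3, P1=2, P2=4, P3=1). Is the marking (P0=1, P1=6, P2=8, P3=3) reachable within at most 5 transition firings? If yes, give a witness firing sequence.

step 1: fire δ:  (P0=3, P1=2, P2=4, P3=1) → (P0=2, P1=4, P2=6, P3=2)
step 2: fire δ:  (P0=2, P1=4, P2=6, P3=2) → (P0=1, P1=6, P2=8, P3=3)

YES — reachable via ⟨δ, δ⟩ (2 firings)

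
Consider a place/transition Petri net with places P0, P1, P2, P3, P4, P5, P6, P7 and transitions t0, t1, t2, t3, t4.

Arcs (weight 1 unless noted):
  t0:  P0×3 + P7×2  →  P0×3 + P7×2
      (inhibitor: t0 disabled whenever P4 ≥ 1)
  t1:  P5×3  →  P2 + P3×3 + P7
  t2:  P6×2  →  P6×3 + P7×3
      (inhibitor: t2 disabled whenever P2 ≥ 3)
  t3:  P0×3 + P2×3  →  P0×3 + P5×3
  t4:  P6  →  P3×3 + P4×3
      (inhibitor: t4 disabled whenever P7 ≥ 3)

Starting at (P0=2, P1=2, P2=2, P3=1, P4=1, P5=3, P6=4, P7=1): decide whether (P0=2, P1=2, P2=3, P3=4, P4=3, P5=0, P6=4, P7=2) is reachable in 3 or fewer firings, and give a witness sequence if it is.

NO — not reachable within 3 firings

depth 0: 1 marking
depth 1: 4 markings reached so far
depth 2: 9 markings reached so far
depth 3: 16 markings reached so far
target is not among the 16 markings reachable within 3 steps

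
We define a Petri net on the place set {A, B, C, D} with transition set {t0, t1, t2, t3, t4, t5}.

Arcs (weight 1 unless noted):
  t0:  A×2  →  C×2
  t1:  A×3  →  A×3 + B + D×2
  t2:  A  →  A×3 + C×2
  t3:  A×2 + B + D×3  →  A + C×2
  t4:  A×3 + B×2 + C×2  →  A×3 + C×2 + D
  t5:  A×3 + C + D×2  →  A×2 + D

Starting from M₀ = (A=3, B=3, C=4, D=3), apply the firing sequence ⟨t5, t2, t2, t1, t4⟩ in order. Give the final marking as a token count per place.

step 1: fire t5:  (A=3, B=3, C=4, D=3) → (A=2, B=3, C=3, D=2)
step 2: fire t2:  (A=2, B=3, C=3, D=2) → (A=4, B=3, C=5, D=2)
step 3: fire t2:  (A=4, B=3, C=5, D=2) → (A=6, B=3, C=7, D=2)
step 4: fire t1:  (A=6, B=3, C=7, D=2) → (A=6, B=4, C=7, D=4)
step 5: fire t4:  (A=6, B=4, C=7, D=4) → (A=6, B=2, C=7, D=5)

(A=6, B=2, C=7, D=5)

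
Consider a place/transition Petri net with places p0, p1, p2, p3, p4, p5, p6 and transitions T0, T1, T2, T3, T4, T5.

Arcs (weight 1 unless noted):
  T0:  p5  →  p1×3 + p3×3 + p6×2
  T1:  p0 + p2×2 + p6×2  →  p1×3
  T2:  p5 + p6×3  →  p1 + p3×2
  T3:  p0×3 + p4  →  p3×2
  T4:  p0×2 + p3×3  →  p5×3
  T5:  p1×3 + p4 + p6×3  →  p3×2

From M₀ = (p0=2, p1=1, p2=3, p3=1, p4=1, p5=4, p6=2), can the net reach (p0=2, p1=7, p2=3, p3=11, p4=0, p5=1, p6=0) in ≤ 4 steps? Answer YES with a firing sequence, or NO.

depth 0: 1 marking
depth 1: 3 markings reached so far
depth 2: 8 markings reached so far
depth 3: 15 markings reached so far
depth 4: 26 markings reached so far
target is not among the 26 markings reachable within 4 steps

NO — not reachable within 4 firings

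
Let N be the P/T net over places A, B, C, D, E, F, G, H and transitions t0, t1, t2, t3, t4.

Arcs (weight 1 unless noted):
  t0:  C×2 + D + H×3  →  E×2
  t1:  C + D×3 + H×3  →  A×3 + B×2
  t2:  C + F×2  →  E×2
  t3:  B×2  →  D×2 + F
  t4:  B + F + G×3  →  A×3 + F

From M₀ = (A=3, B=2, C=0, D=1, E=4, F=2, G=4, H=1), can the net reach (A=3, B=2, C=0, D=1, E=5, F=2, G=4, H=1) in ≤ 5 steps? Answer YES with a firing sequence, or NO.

depth 0: 1 marking
depth 1: 3 markings reached so far
depth 2: 3 markings reached so far
(frontier empty at depth 2; search complete)
target is not among the 3 markings reachable within 5 steps

NO — not reachable within 5 firings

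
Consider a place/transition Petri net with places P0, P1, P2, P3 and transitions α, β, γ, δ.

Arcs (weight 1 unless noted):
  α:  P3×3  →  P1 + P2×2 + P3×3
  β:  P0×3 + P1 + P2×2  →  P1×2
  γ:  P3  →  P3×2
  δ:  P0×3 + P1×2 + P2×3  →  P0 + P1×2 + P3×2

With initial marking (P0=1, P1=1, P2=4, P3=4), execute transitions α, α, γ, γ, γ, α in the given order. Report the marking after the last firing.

step 1: fire α:  (P0=1, P1=1, P2=4, P3=4) → (P0=1, P1=2, P2=6, P3=4)
step 2: fire α:  (P0=1, P1=2, P2=6, P3=4) → (P0=1, P1=3, P2=8, P3=4)
step 3: fire γ:  (P0=1, P1=3, P2=8, P3=4) → (P0=1, P1=3, P2=8, P3=5)
step 4: fire γ:  (P0=1, P1=3, P2=8, P3=5) → (P0=1, P1=3, P2=8, P3=6)
step 5: fire γ:  (P0=1, P1=3, P2=8, P3=6) → (P0=1, P1=3, P2=8, P3=7)
step 6: fire α:  (P0=1, P1=3, P2=8, P3=7) → (P0=1, P1=4, P2=10, P3=7)

(P0=1, P1=4, P2=10, P3=7)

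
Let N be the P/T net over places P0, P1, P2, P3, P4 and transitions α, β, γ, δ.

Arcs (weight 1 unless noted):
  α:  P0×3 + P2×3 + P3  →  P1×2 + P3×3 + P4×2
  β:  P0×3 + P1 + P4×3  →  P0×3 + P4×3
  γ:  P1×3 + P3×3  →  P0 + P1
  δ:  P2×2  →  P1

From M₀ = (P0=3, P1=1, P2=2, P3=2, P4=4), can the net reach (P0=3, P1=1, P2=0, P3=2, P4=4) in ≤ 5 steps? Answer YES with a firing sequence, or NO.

YES — reachable via ⟨β, δ⟩ (2 firings)

step 1: fire β:  (P0=3, P1=1, P2=2, P3=2, P4=4) → (P0=3, P1=0, P2=2, P3=2, P4=4)
step 2: fire δ:  (P0=3, P1=0, P2=2, P3=2, P4=4) → (P0=3, P1=1, P2=0, P3=2, P4=4)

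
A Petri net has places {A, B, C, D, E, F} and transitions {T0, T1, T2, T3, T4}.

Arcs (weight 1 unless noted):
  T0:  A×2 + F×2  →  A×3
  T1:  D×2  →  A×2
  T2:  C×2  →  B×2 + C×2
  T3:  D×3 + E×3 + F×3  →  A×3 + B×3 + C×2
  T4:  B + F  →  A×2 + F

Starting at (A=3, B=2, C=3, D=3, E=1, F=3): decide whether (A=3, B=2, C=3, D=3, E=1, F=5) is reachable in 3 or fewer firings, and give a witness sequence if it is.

NO — not reachable within 3 firings

depth 0: 1 marking
depth 1: 5 markings reached so far
depth 2: 13 markings reached so far
depth 3: 24 markings reached so far
target is not among the 24 markings reachable within 3 steps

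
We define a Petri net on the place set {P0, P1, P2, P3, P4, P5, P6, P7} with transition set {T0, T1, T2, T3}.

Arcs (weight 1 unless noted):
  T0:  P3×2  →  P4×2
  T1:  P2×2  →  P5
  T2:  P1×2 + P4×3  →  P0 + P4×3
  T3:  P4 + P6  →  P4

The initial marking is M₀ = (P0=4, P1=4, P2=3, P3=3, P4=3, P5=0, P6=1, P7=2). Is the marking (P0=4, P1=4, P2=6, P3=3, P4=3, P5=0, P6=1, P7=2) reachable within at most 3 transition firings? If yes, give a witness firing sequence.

depth 0: 1 marking
depth 1: 5 markings reached so far
depth 2: 12 markings reached so far
depth 3: 19 markings reached so far
target is not among the 19 markings reachable within 3 steps

NO — not reachable within 3 firings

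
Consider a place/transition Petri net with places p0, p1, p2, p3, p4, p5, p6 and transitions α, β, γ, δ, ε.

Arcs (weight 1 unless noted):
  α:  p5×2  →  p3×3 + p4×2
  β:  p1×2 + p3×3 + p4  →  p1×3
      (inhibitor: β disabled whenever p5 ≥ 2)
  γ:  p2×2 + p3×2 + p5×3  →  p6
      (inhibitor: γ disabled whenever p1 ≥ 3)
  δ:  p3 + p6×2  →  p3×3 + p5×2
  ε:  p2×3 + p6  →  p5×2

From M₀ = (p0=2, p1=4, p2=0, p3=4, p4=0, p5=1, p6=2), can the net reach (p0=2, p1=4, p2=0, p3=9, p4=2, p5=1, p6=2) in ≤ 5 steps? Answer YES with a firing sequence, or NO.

NO — not reachable within 5 firings

depth 0: 1 marking
depth 1: 2 markings reached so far
depth 2: 3 markings reached so far
depth 3: 4 markings reached so far
depth 4: 5 markings reached so far
depth 5: 5 markings reached so far
(frontier empty at depth 5; search complete)
target is not among the 5 markings reachable within 5 steps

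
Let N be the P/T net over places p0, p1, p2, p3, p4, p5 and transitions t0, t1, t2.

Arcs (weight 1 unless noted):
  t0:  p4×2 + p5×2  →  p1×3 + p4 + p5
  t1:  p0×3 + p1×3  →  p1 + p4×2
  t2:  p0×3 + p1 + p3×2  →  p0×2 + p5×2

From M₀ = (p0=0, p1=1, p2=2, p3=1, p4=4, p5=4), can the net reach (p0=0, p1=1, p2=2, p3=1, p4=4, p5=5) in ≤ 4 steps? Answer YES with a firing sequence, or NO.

NO — not reachable within 4 firings

depth 0: 1 marking
depth 1: 2 markings reached so far
depth 2: 3 markings reached so far
depth 3: 4 markings reached so far
depth 4: 4 markings reached so far
(frontier empty at depth 4; search complete)
target is not among the 4 markings reachable within 4 steps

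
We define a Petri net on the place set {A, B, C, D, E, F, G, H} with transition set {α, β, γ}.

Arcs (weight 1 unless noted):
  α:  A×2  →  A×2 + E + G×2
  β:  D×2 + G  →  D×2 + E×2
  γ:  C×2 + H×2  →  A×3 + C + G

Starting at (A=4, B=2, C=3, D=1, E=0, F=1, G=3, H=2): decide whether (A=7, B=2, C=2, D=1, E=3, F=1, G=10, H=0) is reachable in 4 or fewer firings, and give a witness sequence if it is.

YES — reachable via ⟨α, α, α, γ⟩ (4 firings)

step 1: fire α:  (A=4, B=2, C=3, D=1, E=0, F=1, G=3, H=2) → (A=4, B=2, C=3, D=1, E=1, F=1, G=5, H=2)
step 2: fire α:  (A=4, B=2, C=3, D=1, E=1, F=1, G=5, H=2) → (A=4, B=2, C=3, D=1, E=2, F=1, G=7, H=2)
step 3: fire α:  (A=4, B=2, C=3, D=1, E=2, F=1, G=7, H=2) → (A=4, B=2, C=3, D=1, E=3, F=1, G=9, H=2)
step 4: fire γ:  (A=4, B=2, C=3, D=1, E=3, F=1, G=9, H=2) → (A=7, B=2, C=2, D=1, E=3, F=1, G=10, H=0)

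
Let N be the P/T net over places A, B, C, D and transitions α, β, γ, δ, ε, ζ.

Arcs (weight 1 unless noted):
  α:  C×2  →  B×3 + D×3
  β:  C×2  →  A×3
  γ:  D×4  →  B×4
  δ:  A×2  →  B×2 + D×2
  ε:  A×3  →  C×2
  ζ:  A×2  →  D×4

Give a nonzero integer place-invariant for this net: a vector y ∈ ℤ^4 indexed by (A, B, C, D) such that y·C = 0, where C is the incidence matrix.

y = (A:2, B:1, C:3, D:1)

Incidence matrix C (rows=places, cols=transitions):
        α    β    γ    δ    ε    ζ
    A   0    3    0   -2   -3   -2
    B   3    0    4    2    0    0
    C  -2   -2    0    0    2    0
    D   3    0   -4    2    0    4

Candidate y = [2, 1, 3, 1]; check y·C column-wise:
  col α: 2·0 + 1·3 + 3·-2 + 1·3 = 0
  col β: 2·3 + 1·0 + 3·-2 + 1·0 = 0
  col γ: 2·0 + 1·4 + 3·0 + 1·-4 = 0
  col δ: 2·-2 + 1·2 + 3·0 + 1·2 = 0
  col ε: 2·-3 + 1·0 + 3·2 + 1·0 = 0
  col ζ: 2·-2 + 1·0 + 3·0 + 1·4 = 0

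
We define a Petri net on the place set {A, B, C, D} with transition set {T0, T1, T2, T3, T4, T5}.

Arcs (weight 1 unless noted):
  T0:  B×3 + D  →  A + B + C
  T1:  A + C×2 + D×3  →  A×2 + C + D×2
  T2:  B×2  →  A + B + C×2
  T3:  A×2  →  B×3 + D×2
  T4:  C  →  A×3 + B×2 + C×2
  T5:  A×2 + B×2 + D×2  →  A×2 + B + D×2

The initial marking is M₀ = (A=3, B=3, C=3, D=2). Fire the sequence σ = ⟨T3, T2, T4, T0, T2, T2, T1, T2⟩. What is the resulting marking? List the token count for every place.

step 1: fire T3:  (A=3, B=3, C=3, D=2) → (A=1, B=6, C=3, D=4)
step 2: fire T2:  (A=1, B=6, C=3, D=4) → (A=2, B=5, C=5, D=4)
step 3: fire T4:  (A=2, B=5, C=5, D=4) → (A=5, B=7, C=6, D=4)
step 4: fire T0:  (A=5, B=7, C=6, D=4) → (A=6, B=5, C=7, D=3)
step 5: fire T2:  (A=6, B=5, C=7, D=3) → (A=7, B=4, C=9, D=3)
step 6: fire T2:  (A=7, B=4, C=9, D=3) → (A=8, B=3, C=11, D=3)
step 7: fire T1:  (A=8, B=3, C=11, D=3) → (A=9, B=3, C=10, D=2)
step 8: fire T2:  (A=9, B=3, C=10, D=2) → (A=10, B=2, C=12, D=2)

(A=10, B=2, C=12, D=2)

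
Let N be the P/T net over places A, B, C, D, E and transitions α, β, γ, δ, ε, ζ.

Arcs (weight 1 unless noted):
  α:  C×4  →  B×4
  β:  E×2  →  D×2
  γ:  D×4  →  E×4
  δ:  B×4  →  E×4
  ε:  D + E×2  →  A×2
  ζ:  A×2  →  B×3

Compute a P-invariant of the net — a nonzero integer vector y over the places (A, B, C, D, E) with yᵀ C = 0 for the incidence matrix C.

Incidence matrix C (rows=places, cols=transitions):
        α    β    γ    δ    ε    ζ
    A   0    0    0    0    2   -2
    B   4    0    0   -4    0    3
    C  -4    0    0    0    0    0
    D   0    2   -4    0   -1    0
    E   0   -2    4    4   -2    0

Candidate y = [3, 2, 2, 2, 2]; check y·C column-wise:
  col α: 3·0 + 2·4 + 2·-4 + 2·0 + 2·0 = 0
  col β: 3·0 + 2·0 + 2·0 + 2·2 + 2·-2 = 0
  col γ: 3·0 + 2·0 + 2·0 + 2·-4 + 2·4 = 0
  col δ: 3·0 + 2·-4 + 2·0 + 2·0 + 2·4 = 0
  col ε: 3·2 + 2·0 + 2·0 + 2·-1 + 2·-2 = 0
  col ζ: 3·-2 + 2·3 + 2·0 + 2·0 + 2·0 = 0

y = (A:3, B:2, C:2, D:2, E:2)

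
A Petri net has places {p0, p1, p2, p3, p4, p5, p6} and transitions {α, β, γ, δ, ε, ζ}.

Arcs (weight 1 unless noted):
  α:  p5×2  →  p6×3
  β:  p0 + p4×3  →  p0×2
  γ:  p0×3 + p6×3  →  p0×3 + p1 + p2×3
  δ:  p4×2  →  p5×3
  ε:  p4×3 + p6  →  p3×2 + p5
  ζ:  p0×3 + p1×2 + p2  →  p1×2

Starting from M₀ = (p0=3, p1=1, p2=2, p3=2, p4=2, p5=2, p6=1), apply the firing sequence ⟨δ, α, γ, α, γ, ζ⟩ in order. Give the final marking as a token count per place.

step 1: fire δ:  (p0=3, p1=1, p2=2, p3=2, p4=2, p5=2, p6=1) → (p0=3, p1=1, p2=2, p3=2, p4=0, p5=5, p6=1)
step 2: fire α:  (p0=3, p1=1, p2=2, p3=2, p4=0, p5=5, p6=1) → (p0=3, p1=1, p2=2, p3=2, p4=0, p5=3, p6=4)
step 3: fire γ:  (p0=3, p1=1, p2=2, p3=2, p4=0, p5=3, p6=4) → (p0=3, p1=2, p2=5, p3=2, p4=0, p5=3, p6=1)
step 4: fire α:  (p0=3, p1=2, p2=5, p3=2, p4=0, p5=3, p6=1) → (p0=3, p1=2, p2=5, p3=2, p4=0, p5=1, p6=4)
step 5: fire γ:  (p0=3, p1=2, p2=5, p3=2, p4=0, p5=1, p6=4) → (p0=3, p1=3, p2=8, p3=2, p4=0, p5=1, p6=1)
step 6: fire ζ:  (p0=3, p1=3, p2=8, p3=2, p4=0, p5=1, p6=1) → (p0=0, p1=3, p2=7, p3=2, p4=0, p5=1, p6=1)

(p0=0, p1=3, p2=7, p3=2, p4=0, p5=1, p6=1)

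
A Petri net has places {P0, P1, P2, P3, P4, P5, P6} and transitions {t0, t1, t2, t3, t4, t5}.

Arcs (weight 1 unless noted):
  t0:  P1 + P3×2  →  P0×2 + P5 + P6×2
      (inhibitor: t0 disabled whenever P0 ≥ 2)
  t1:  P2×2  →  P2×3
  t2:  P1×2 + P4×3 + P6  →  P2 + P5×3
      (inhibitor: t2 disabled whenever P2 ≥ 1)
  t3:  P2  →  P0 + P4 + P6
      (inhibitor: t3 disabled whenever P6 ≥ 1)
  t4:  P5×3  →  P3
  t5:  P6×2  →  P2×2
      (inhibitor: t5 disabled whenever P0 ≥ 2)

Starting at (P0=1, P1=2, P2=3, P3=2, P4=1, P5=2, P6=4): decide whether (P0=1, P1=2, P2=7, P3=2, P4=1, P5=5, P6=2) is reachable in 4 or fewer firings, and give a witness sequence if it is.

NO — not reachable within 4 firings

depth 0: 1 marking
depth 1: 4 markings reached so far
depth 2: 10 markings reached so far
depth 3: 19 markings reached so far
depth 4: 29 markings reached so far
target is not among the 29 markings reachable within 4 steps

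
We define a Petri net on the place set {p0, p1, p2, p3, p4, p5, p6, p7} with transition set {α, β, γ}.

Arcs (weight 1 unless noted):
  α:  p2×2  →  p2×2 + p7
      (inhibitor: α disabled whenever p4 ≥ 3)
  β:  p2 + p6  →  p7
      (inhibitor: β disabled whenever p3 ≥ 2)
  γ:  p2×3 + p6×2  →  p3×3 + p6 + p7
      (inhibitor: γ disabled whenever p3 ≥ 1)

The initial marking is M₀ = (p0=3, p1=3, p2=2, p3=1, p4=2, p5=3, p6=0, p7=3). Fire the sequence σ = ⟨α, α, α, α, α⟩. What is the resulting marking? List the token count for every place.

(p0=3, p1=3, p2=2, p3=1, p4=2, p5=3, p6=0, p7=8)

step 1: fire α:  (p0=3, p1=3, p2=2, p3=1, p4=2, p5=3, p6=0, p7=3) → (p0=3, p1=3, p2=2, p3=1, p4=2, p5=3, p6=0, p7=4)
step 2: fire α:  (p0=3, p1=3, p2=2, p3=1, p4=2, p5=3, p6=0, p7=4) → (p0=3, p1=3, p2=2, p3=1, p4=2, p5=3, p6=0, p7=5)
step 3: fire α:  (p0=3, p1=3, p2=2, p3=1, p4=2, p5=3, p6=0, p7=5) → (p0=3, p1=3, p2=2, p3=1, p4=2, p5=3, p6=0, p7=6)
step 4: fire α:  (p0=3, p1=3, p2=2, p3=1, p4=2, p5=3, p6=0, p7=6) → (p0=3, p1=3, p2=2, p3=1, p4=2, p5=3, p6=0, p7=7)
step 5: fire α:  (p0=3, p1=3, p2=2, p3=1, p4=2, p5=3, p6=0, p7=7) → (p0=3, p1=3, p2=2, p3=1, p4=2, p5=3, p6=0, p7=8)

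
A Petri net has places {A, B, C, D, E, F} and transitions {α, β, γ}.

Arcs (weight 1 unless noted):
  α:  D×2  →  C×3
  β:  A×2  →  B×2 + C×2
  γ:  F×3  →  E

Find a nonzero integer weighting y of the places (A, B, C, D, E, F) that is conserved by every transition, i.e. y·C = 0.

Incidence matrix C (rows=places, cols=transitions):
        α    β    γ
    A   0   -2    0
    B   0    2    0
    C   3    2    0
    D  -2    0    0
    E   0    0    1
    F   0    0   -3

Candidate y = [1, 1, 0, 0, 0, 0]; check y·C column-wise:
  col α: 1·0 + 1·0 + 0·3 + 0·-2 = 0
  col β: 1·-2 + 1·2 + 0·2 = 0
  col γ: 1·0 + 1·0 + 0·1 + 0·-3 = 0

y = (A:1, B:1, C:0, D:0, E:0, F:0)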